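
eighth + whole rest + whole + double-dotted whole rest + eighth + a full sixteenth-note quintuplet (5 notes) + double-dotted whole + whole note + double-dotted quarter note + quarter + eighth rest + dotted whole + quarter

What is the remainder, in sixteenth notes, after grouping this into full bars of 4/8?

1

One bar of 4/8 = 8 sixteenth notes.
Working in sixteenth notes: eighth = 2; whole rest = 16; whole = 16; double-dotted whole rest = 28; eighth = 2; a full sixteenth-note quintuplet (5 notes) (five quintuplet sixteenths span one quarter) = 4; double-dotted whole = 28; whole note = 16; double-dotted quarter note = 7; quarter = 4; eighth rest = 2; dotted whole = 24; quarter = 4.
Adding: 2 + 16 + 16 + 28 + 2 + 4 + 28 + 16 + 7 + 4 + 2 + 24 + 4 = 153.
153 ÷ 8 = 19 complete bars with 1 sixteenth note remaining.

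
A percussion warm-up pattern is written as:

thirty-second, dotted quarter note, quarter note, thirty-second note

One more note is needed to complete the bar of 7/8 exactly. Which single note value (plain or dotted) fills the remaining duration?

dotted eighth note

The bar of 7/8 = 28 thirty-second notes.
Working in thirty-second notes: thirty-second = 1; dotted quarter note = 12; quarter note = 8; thirty-second note = 1.
Altogether 1 + 12 + 8 + 1 = 22.
Remaining: 28 − 22 = 6 thirty-second notes, which is a dotted eighth note.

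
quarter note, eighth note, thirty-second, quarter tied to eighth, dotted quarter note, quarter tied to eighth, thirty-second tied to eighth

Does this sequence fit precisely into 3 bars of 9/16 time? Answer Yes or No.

Yes

One bar of 9/16 = 18 thirty-second notes, so 3 bars = 54.
Working in thirty-second notes: quarter note = 8; eighth note = 4; thirty-second = 1; quarter tied to eighth (quarter + eighth) = 12; dotted quarter note = 12; quarter tied to eighth (quarter + eighth) = 12; thirty-second tied to eighth (thirty-second + eighth) = 5.
Total: 8 + 4 + 1 + 12 + 12 + 12 + 5 = 54.
54 equals 54, so the answer is Yes.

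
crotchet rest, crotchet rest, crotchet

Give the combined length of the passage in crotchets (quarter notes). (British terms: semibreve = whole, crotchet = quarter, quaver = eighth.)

3

Convert each value to quarter notes: crotchet rest = 1; crotchet rest = 1; crotchet = 1.
Total: 1 + 1 + 1 = 3 quarter notes.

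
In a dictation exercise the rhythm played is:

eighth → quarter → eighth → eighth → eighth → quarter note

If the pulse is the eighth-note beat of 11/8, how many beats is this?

One eighth-note beat = 2 sixteenth notes.
In sixteenth notes: eighth = 2; quarter = 4; eighth = 2; eighth = 2; eighth = 2; quarter note = 4.
Adding: 2 + 4 + 2 + 2 + 2 + 4 = 16.
16 ÷ 2 = 8 beats.

8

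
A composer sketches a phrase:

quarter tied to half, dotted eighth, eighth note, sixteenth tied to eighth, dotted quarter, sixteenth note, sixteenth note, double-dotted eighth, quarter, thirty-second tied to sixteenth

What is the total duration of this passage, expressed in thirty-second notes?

Express everything in thirty-second notes: quarter tied to half (quarter + half) = 24; dotted eighth = 6; eighth note = 4; sixteenth tied to eighth (sixteenth + eighth) = 6; dotted quarter = 12; sixteenth note = 2; sixteenth note = 2; double-dotted eighth = 7; quarter = 8; thirty-second tied to sixteenth (thirty-second + sixteenth) = 3.
Adding: 24 + 6 + 4 + 6 + 12 + 2 + 2 + 7 + 8 + 3 = 74 thirty-second notes.

74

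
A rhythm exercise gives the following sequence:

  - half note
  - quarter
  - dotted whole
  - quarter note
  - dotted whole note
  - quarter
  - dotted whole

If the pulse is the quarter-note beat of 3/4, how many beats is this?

One quarter-note beat = 2 eighth notes.
In eighth notes: half note = 4; quarter = 2; dotted whole = 12; quarter note = 2; dotted whole note = 12; quarter = 2; dotted whole = 12.
Adding: 4 + 2 + 12 + 2 + 12 + 2 + 12 = 46.
46 ÷ 2 = 23 beats.

23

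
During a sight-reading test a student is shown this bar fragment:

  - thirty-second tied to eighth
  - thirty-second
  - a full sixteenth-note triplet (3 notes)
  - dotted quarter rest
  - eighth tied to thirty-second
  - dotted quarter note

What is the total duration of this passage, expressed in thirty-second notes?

39

Each duration in thirty-second notes: thirty-second tied to eighth (thirty-second + eighth) = 5; thirty-second = 1; a full sixteenth-note triplet (3 notes) (three triplet sixteenths span one eighth) = 4; dotted quarter rest = 12; eighth tied to thirty-second (eighth + thirty-second) = 5; dotted quarter note = 12.
Adding: 5 + 1 + 4 + 12 + 5 + 12 = 39 thirty-second notes.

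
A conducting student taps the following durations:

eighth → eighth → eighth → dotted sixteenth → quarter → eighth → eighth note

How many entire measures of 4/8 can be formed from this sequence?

One bar of 4/8 = 16 thirty-second notes.
In thirty-second notes: eighth = 4; eighth = 4; eighth = 4; dotted sixteenth = 3; quarter = 8; eighth = 4; eighth note = 4.
Sum: 4 + 4 + 4 + 3 + 8 + 4 + 4 = 31.
31 ÷ 16 = 1 complete bar with 15 left over.

1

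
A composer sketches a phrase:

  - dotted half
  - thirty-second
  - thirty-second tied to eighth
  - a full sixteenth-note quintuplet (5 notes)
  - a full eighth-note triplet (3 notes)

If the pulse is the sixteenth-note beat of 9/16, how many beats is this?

One sixteenth-note beat = 2 thirty-second notes.
Working in thirty-second notes: dotted half = 24; thirty-second = 1; thirty-second tied to eighth (thirty-second + eighth) = 5; a full sixteenth-note quintuplet (5 notes) (five quintuplet sixteenths span one quarter) = 8; a full eighth-note triplet (3 notes) (three triplet eighths span one quarter) = 8.
Adding: 24 + 1 + 5 + 8 + 8 = 46.
46 ÷ 2 = 23 beats.

23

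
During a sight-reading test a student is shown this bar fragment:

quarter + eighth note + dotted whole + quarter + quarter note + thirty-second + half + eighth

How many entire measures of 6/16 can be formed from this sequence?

8

One bar of 6/16 = 12 thirty-second notes.
Working in thirty-second notes: quarter = 8; eighth note = 4; dotted whole = 48; quarter = 8; quarter note = 8; thirty-second = 1; half = 16; eighth = 4.
Altogether 8 + 4 + 48 + 8 + 8 + 1 + 16 + 4 = 97.
97 ÷ 12 = 8 complete bars with 1 left over.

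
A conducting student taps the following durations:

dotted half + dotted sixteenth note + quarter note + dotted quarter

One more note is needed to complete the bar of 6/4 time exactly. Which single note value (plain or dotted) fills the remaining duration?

The bar of 6/4 = 48 thirty-second notes.
Each duration in thirty-second notes: dotted half = 24; dotted sixteenth note = 3; quarter note = 8; dotted quarter = 12.
Sum: 24 + 3 + 8 + 12 = 47.
Remaining: 48 − 47 = 1 thirty-second note, which is a thirty-second note.

thirty-second note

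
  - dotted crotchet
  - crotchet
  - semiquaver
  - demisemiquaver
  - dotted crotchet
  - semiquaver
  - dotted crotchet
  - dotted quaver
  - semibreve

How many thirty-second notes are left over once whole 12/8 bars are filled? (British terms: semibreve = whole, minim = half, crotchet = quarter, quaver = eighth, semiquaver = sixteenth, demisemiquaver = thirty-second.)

39

One bar of 12/8 = 48 thirty-second notes.
Convert each value to thirty-second notes: dotted crotchet = 12; crotchet = 8; semiquaver = 2; demisemiquaver = 1; dotted crotchet = 12; semiquaver = 2; dotted crotchet = 12; dotted quaver = 6; semibreve = 32.
Altogether 12 + 8 + 2 + 1 + 12 + 2 + 12 + 6 + 32 = 87.
87 ÷ 48 = 1 complete bar with 39 thirty-second notes remaining.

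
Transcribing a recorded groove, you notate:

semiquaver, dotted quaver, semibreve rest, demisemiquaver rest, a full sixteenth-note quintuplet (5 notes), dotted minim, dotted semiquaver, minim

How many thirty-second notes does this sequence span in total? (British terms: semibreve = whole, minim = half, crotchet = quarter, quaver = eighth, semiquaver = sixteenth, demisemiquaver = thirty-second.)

Convert each value to thirty-second notes: semiquaver = 2; dotted quaver = 6; semibreve rest = 32; demisemiquaver rest = 1; a full sixteenth-note quintuplet (5 notes) (five quintuplet sixteenths span one quarter) = 8; dotted minim = 24; dotted semiquaver = 3; minim = 16.
Total: 2 + 6 + 32 + 1 + 8 + 24 + 3 + 16 = 92 thirty-second notes.

92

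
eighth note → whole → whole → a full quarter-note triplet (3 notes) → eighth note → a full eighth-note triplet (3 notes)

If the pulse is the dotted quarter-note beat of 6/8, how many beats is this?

8

One dotted quarter-note beat = 3 eighth notes.
Convert each value to eighth notes: eighth note = 1; whole = 8; whole = 8; a full quarter-note triplet (3 notes) (three triplet quarters span one half) = 4; eighth note = 1; a full eighth-note triplet (3 notes) (three triplet eighths span one quarter) = 2.
Altogether 1 + 8 + 8 + 4 + 1 + 2 = 24.
24 ÷ 3 = 8 beats.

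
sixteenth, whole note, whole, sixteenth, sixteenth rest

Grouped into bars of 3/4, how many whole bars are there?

One bar of 3/4 = 12 sixteenth notes.
Convert each value to sixteenth notes: sixteenth = 1; whole note = 16; whole = 16; sixteenth = 1; sixteenth rest = 1.
Altogether 1 + 16 + 16 + 1 + 1 = 35.
35 ÷ 12 = 2 complete bars with 11 left over.

2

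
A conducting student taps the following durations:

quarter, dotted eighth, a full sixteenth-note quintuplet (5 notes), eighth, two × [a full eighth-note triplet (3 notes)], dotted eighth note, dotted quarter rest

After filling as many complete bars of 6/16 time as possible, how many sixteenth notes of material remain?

One bar of 6/16 = 6 sixteenth notes.
Express everything in sixteenth notes: quarter = 4; dotted eighth = 3; a full sixteenth-note quintuplet (5 notes) (five quintuplet sixteenths span one quarter) = 4; eighth = 2; a full eighth-note triplet (3 notes) (three triplet eighths span one quarter) = 4; a full eighth-note triplet (3 notes) (three triplet eighths span one quarter) = 4; dotted eighth note = 3; dotted quarter rest = 6.
Adding: 4 + 3 + 4 + 2 + 4 + 4 + 3 + 6 = 30.
30 ÷ 6 = 5 complete bars with 0 sixteenth notes remaining.

0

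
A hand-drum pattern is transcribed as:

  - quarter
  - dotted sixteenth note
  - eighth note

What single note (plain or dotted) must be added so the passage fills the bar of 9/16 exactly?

The bar of 9/16 = 18 thirty-second notes.
Each duration in thirty-second notes: quarter = 8; dotted sixteenth note = 3; eighth note = 4.
Adding: 8 + 3 + 4 = 15.
Remaining: 18 − 15 = 3 thirty-second notes, which is a dotted sixteenth note.

dotted sixteenth note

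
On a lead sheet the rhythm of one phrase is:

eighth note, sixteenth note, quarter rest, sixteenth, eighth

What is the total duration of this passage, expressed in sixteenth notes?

In sixteenth notes: eighth note = 2; sixteenth note = 1; quarter rest = 4; sixteenth = 1; eighth = 2.
Adding: 2 + 1 + 4 + 1 + 2 = 10 sixteenth notes.

10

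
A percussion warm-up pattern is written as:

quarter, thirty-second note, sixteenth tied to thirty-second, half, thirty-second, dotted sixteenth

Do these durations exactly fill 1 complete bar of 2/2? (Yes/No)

Yes

One bar of 2/2 = 32 thirty-second notes.
Express everything in thirty-second notes: quarter = 8; thirty-second note = 1; sixteenth tied to thirty-second (sixteenth + thirty-second) = 3; half = 16; thirty-second = 1; dotted sixteenth = 3.
Sum: 8 + 1 + 3 + 16 + 1 + 3 = 32.
32 equals 32, so the answer is Yes.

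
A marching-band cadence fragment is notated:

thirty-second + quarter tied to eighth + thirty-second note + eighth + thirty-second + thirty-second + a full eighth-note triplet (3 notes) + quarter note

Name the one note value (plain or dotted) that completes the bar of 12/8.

The bar of 12/8 = 48 thirty-second notes.
Each duration in thirty-second notes: thirty-second = 1; quarter tied to eighth (quarter + eighth) = 12; thirty-second note = 1; eighth = 4; thirty-second = 1; thirty-second = 1; a full eighth-note triplet (3 notes) (three triplet eighths span one quarter) = 8; quarter note = 8.
Altogether 1 + 12 + 1 + 4 + 1 + 1 + 8 + 8 = 36.
Remaining: 48 − 36 = 12 thirty-second notes, which is a dotted quarter note.

dotted quarter note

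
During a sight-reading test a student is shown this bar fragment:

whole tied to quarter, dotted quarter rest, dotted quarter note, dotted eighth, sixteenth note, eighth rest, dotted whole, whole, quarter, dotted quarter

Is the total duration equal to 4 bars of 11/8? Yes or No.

One bar of 11/8 = 22 sixteenth notes, so 4 bars = 88.
In sixteenth notes: whole tied to quarter (whole + quarter) = 20; dotted quarter rest = 6; dotted quarter note = 6; dotted eighth = 3; sixteenth note = 1; eighth rest = 2; dotted whole = 24; whole = 16; quarter = 4; dotted quarter = 6.
Sum: 20 + 6 + 6 + 3 + 1 + 2 + 24 + 16 + 4 + 6 = 88.
88 equals 88, so the answer is Yes.

Yes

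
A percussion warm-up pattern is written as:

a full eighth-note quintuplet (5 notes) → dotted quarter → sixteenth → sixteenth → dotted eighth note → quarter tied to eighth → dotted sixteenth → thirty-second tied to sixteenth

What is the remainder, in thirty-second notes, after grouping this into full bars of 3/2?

8

One bar of 3/2 = 48 thirty-second notes.
Convert each value to thirty-second notes: a full eighth-note quintuplet (5 notes) (five quintuplet eighths span one half) = 16; dotted quarter = 12; sixteenth = 2; sixteenth = 2; dotted eighth note = 6; quarter tied to eighth (quarter + eighth) = 12; dotted sixteenth = 3; thirty-second tied to sixteenth (thirty-second + sixteenth) = 3.
Total: 16 + 12 + 2 + 2 + 6 + 12 + 3 + 3 = 56.
56 ÷ 48 = 1 complete bar with 8 thirty-second notes remaining.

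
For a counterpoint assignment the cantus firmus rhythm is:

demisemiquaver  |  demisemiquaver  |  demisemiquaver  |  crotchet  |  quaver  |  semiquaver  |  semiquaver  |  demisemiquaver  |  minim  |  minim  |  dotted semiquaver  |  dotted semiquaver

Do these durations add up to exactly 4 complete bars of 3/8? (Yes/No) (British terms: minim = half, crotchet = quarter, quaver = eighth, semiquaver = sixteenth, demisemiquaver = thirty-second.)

No

One bar of 3/8 = 12 thirty-second notes, so 4 bars = 48.
Convert each value to thirty-second notes: demisemiquaver = 1; demisemiquaver = 1; demisemiquaver = 1; crotchet = 8; quaver = 4; semiquaver = 2; semiquaver = 2; demisemiquaver = 1; minim = 16; minim = 16; dotted semiquaver = 3; dotted semiquaver = 3.
Sum: 1 + 1 + 1 + 8 + 4 + 2 + 2 + 1 + 16 + 16 + 3 + 3 = 58.
58 exceeds 48, so the answer is No.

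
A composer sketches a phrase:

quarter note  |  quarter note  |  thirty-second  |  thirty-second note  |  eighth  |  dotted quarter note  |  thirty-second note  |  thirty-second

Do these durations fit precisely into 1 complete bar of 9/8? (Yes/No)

Yes

One bar of 9/8 = 36 thirty-second notes.
Convert each value to thirty-second notes: quarter note = 8; quarter note = 8; thirty-second = 1; thirty-second note = 1; eighth = 4; dotted quarter note = 12; thirty-second note = 1; thirty-second = 1.
Altogether 8 + 8 + 1 + 1 + 4 + 12 + 1 + 1 = 36.
36 equals 36, so the answer is Yes.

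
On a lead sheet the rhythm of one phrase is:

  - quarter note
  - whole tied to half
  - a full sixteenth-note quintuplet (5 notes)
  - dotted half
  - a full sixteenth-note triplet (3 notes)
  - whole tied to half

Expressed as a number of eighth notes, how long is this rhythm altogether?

Express everything in eighth notes: quarter note = 2; whole tied to half (whole + half) = 12; a full sixteenth-note quintuplet (5 notes) (five quintuplet sixteenths span one quarter) = 2; dotted half = 6; a full sixteenth-note triplet (3 notes) (three triplet sixteenths span one eighth) = 1; whole tied to half (whole + half) = 12.
Total: 2 + 12 + 2 + 6 + 1 + 12 = 35 eighth notes.

35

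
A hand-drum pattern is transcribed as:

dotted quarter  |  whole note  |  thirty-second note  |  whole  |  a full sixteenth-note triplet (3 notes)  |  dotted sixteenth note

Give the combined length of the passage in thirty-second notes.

84

Working in thirty-second notes: dotted quarter = 12; whole note = 32; thirty-second note = 1; whole = 32; a full sixteenth-note triplet (3 notes) (three triplet sixteenths span one eighth) = 4; dotted sixteenth note = 3.
Adding: 12 + 32 + 1 + 32 + 4 + 3 = 84 thirty-second notes.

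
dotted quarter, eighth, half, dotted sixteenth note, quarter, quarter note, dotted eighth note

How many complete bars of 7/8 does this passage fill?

One bar of 7/8 = 28 thirty-second notes.
Convert each value to thirty-second notes: dotted quarter = 12; eighth = 4; half = 16; dotted sixteenth note = 3; quarter = 8; quarter note = 8; dotted eighth note = 6.
Adding: 12 + 4 + 16 + 3 + 8 + 8 + 6 = 57.
57 ÷ 28 = 2 complete bars with 1 left over.

2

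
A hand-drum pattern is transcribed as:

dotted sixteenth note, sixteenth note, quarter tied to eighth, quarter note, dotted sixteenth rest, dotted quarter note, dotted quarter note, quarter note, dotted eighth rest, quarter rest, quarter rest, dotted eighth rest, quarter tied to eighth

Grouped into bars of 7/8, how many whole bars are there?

3

One bar of 7/8 = 28 thirty-second notes.
Express everything in thirty-second notes: dotted sixteenth note = 3; sixteenth note = 2; quarter tied to eighth (quarter + eighth) = 12; quarter note = 8; dotted sixteenth rest = 3; dotted quarter note = 12; dotted quarter note = 12; quarter note = 8; dotted eighth rest = 6; quarter rest = 8; quarter rest = 8; dotted eighth rest = 6; quarter tied to eighth (quarter + eighth) = 12.
Adding: 3 + 2 + 12 + 8 + 3 + 12 + 12 + 8 + 6 + 8 + 8 + 6 + 12 = 100.
100 ÷ 28 = 3 complete bars with 16 left over.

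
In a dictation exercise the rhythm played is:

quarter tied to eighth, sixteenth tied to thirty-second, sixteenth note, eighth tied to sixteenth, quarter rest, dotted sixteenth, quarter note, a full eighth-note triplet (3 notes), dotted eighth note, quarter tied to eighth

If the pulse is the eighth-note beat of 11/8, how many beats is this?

17

One eighth-note beat = 4 thirty-second notes.
Each duration in thirty-second notes: quarter tied to eighth (quarter + eighth) = 12; sixteenth tied to thirty-second (sixteenth + thirty-second) = 3; sixteenth note = 2; eighth tied to sixteenth (eighth + sixteenth) = 6; quarter rest = 8; dotted sixteenth = 3; quarter note = 8; a full eighth-note triplet (3 notes) (three triplet eighths span one quarter) = 8; dotted eighth note = 6; quarter tied to eighth (quarter + eighth) = 12.
Total: 12 + 3 + 2 + 6 + 8 + 3 + 8 + 8 + 6 + 12 = 68.
68 ÷ 4 = 17 beats.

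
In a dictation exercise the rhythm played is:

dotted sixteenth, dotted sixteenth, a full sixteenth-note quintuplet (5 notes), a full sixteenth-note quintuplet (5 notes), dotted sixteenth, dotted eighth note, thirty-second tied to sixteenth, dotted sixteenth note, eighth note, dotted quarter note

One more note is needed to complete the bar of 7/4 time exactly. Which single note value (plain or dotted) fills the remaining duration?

dotted sixteenth note

The bar of 7/4 = 56 thirty-second notes.
Each duration in thirty-second notes: dotted sixteenth = 3; dotted sixteenth = 3; a full sixteenth-note quintuplet (5 notes) (five quintuplet sixteenths span one quarter) = 8; a full sixteenth-note quintuplet (5 notes) (five quintuplet sixteenths span one quarter) = 8; dotted sixteenth = 3; dotted eighth note = 6; thirty-second tied to sixteenth (thirty-second + sixteenth) = 3; dotted sixteenth note = 3; eighth note = 4; dotted quarter note = 12.
Total: 3 + 3 + 8 + 8 + 3 + 6 + 3 + 3 + 4 + 12 = 53.
Remaining: 56 − 53 = 3 thirty-second notes, which is a dotted sixteenth note.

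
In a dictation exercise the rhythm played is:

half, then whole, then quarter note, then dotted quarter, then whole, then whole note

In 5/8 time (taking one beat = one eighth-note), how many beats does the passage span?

One eighth-note beat = 2 sixteenth notes.
Express everything in sixteenth notes: half = 8; whole = 16; quarter note = 4; dotted quarter = 6; whole = 16; whole note = 16.
Altogether 8 + 16 + 4 + 6 + 16 + 16 = 66.
66 ÷ 2 = 33 beats.

33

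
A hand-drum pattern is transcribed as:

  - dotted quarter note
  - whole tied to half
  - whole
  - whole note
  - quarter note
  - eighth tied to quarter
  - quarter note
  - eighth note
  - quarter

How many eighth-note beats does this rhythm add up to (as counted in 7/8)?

41

One eighth-note beat = 2 sixteenth notes.
Convert each value to sixteenth notes: dotted quarter note = 6; whole tied to half (whole + half) = 24; whole = 16; whole note = 16; quarter note = 4; eighth tied to quarter (eighth + quarter) = 6; quarter note = 4; eighth note = 2; quarter = 4.
Sum: 6 + 24 + 16 + 16 + 4 + 6 + 4 + 2 + 4 = 82.
82 ÷ 2 = 41 beats.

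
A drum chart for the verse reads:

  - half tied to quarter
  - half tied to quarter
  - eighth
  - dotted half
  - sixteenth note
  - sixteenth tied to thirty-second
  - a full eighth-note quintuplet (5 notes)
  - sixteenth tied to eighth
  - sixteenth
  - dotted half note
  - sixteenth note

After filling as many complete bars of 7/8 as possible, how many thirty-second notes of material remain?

One bar of 7/8 = 28 thirty-second notes.
Express everything in thirty-second notes: half tied to quarter (half + quarter) = 24; half tied to quarter (half + quarter) = 24; eighth = 4; dotted half = 24; sixteenth note = 2; sixteenth tied to thirty-second (sixteenth + thirty-second) = 3; a full eighth-note quintuplet (5 notes) (five quintuplet eighths span one half) = 16; sixteenth tied to eighth (sixteenth + eighth) = 6; sixteenth = 2; dotted half note = 24; sixteenth note = 2.
Altogether 24 + 24 + 4 + 24 + 2 + 3 + 16 + 6 + 2 + 24 + 2 = 131.
131 ÷ 28 = 4 complete bars with 19 thirty-second notes remaining.

19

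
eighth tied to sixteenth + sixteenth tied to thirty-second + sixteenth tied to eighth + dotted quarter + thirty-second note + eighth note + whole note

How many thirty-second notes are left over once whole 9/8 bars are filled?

One bar of 9/8 = 36 thirty-second notes.
Convert each value to thirty-second notes: eighth tied to sixteenth (eighth + sixteenth) = 6; sixteenth tied to thirty-second (sixteenth + thirty-second) = 3; sixteenth tied to eighth (sixteenth + eighth) = 6; dotted quarter = 12; thirty-second note = 1; eighth note = 4; whole note = 32.
Sum: 6 + 3 + 6 + 12 + 1 + 4 + 32 = 64.
64 ÷ 36 = 1 complete bar with 28 thirty-second notes remaining.

28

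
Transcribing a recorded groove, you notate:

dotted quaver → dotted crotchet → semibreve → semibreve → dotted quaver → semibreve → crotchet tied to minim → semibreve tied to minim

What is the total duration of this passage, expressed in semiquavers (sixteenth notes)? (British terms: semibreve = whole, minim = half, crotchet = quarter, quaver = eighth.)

96

Each duration in sixteenth notes: dotted quaver = 3; dotted crotchet = 6; semibreve = 16; semibreve = 16; dotted quaver = 3; semibreve = 16; crotchet tied to minim (crotchet + minim) = 12; semibreve tied to minim (semibreve + minim) = 24.
Sum: 3 + 6 + 16 + 16 + 3 + 16 + 12 + 24 = 96 sixteenth notes.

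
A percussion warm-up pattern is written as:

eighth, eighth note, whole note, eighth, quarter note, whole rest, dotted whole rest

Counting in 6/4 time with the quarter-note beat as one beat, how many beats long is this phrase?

16.5

One quarter-note beat = 2 eighth notes.
In eighth notes: eighth = 1; eighth note = 1; whole note = 8; eighth = 1; quarter note = 2; whole rest = 8; dotted whole rest = 12.
Adding: 1 + 1 + 8 + 1 + 2 + 8 + 12 = 33.
33 ÷ 2 = 16.5 beats.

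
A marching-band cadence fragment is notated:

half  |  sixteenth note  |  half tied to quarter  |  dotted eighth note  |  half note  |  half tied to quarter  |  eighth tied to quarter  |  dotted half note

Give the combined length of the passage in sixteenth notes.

62

Each duration in sixteenth notes: half = 8; sixteenth note = 1; half tied to quarter (half + quarter) = 12; dotted eighth note = 3; half note = 8; half tied to quarter (half + quarter) = 12; eighth tied to quarter (eighth + quarter) = 6; dotted half note = 12.
Sum: 8 + 1 + 12 + 3 + 8 + 12 + 6 + 12 = 62 sixteenth notes.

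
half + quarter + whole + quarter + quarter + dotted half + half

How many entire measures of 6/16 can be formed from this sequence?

9

One bar of 6/16 = 3 eighth notes.
In eighth notes: half = 4; quarter = 2; whole = 8; quarter = 2; quarter = 2; dotted half = 6; half = 4.
Sum: 4 + 2 + 8 + 2 + 2 + 6 + 4 = 28.
28 ÷ 3 = 9 complete bars with 1 left over.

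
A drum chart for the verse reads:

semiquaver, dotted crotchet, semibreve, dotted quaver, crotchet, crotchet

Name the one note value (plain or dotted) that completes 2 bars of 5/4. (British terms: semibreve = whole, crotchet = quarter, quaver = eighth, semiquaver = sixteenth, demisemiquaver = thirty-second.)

dotted quarter note

2 bars of 5/4 = 40 sixteenth notes.
In sixteenth notes: semiquaver = 1; dotted crotchet = 6; semibreve = 16; dotted quaver = 3; crotchet = 4; crotchet = 4.
Sum: 1 + 6 + 16 + 3 + 4 + 4 = 34.
Remaining: 40 − 34 = 6 sixteenth notes, which is a dotted quarter note.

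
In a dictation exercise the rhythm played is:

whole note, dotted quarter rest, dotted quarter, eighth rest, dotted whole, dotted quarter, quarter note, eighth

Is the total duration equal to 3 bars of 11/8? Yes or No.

Yes

One bar of 11/8 = 11 eighth notes, so 3 bars = 33.
Each duration in eighth notes: whole note = 8; dotted quarter rest = 3; dotted quarter = 3; eighth rest = 1; dotted whole = 12; dotted quarter = 3; quarter note = 2; eighth = 1.
Adding: 8 + 3 + 3 + 1 + 12 + 3 + 2 + 1 = 33.
33 equals 33, so the answer is Yes.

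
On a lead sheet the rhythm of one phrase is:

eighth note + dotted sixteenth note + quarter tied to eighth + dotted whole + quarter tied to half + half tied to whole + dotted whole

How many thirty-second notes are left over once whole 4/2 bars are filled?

59

One bar of 4/2 = 64 thirty-second notes.
In thirty-second notes: eighth note = 4; dotted sixteenth note = 3; quarter tied to eighth (quarter + eighth) = 12; dotted whole = 48; quarter tied to half (quarter + half) = 24; half tied to whole (half + whole) = 48; dotted whole = 48.
Total: 4 + 3 + 12 + 48 + 24 + 48 + 48 = 187.
187 ÷ 64 = 2 complete bars with 59 thirty-second notes remaining.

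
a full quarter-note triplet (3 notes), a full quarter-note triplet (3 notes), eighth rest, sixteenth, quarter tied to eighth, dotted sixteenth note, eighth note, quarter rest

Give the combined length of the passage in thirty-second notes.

65

Each duration in thirty-second notes: a full quarter-note triplet (3 notes) (three triplet quarters span one half) = 16; a full quarter-note triplet (3 notes) (three triplet quarters span one half) = 16; eighth rest = 4; sixteenth = 2; quarter tied to eighth (quarter + eighth) = 12; dotted sixteenth note = 3; eighth note = 4; quarter rest = 8.
Adding: 16 + 16 + 4 + 2 + 12 + 3 + 4 + 8 = 65 thirty-second notes.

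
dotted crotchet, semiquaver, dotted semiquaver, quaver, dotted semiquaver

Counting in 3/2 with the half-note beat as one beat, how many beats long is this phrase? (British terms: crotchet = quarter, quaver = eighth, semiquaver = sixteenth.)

One half-note beat = 16 thirty-second notes.
Working in thirty-second notes: dotted crotchet = 12; semiquaver = 2; dotted semiquaver = 3; quaver = 4; dotted semiquaver = 3.
Altogether 12 + 2 + 3 + 4 + 3 = 24.
24 ÷ 16 = 1.5 beats.

1.5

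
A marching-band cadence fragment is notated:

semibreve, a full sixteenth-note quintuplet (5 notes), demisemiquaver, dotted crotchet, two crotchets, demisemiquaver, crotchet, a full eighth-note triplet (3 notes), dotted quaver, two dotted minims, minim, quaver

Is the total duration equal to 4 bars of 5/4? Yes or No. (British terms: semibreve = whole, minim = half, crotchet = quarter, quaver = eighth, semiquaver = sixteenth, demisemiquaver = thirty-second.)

One bar of 5/4 = 40 thirty-second notes, so 4 bars = 160.
Each duration in thirty-second notes: semibreve = 32; a full sixteenth-note quintuplet (5 notes) (five quintuplet sixteenths span one quarter) = 8; demisemiquaver = 1; dotted crotchet = 12; crotchet = 8; crotchet = 8; demisemiquaver = 1; crotchet = 8; a full eighth-note triplet (3 notes) (three triplet eighths span one quarter) = 8; dotted quaver = 6; dotted minim = 24; dotted minim = 24; minim = 16; quaver = 4.
Altogether 32 + 8 + 1 + 12 + 8 + 8 + 1 + 8 + 8 + 6 + 24 + 24 + 16 + 4 = 160.
160 equals 160, so the answer is Yes.

Yes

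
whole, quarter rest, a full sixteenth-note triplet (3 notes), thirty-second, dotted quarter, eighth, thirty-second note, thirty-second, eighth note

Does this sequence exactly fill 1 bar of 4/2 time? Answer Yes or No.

One bar of 4/2 = 64 thirty-second notes.
Working in thirty-second notes: whole = 32; quarter rest = 8; a full sixteenth-note triplet (3 notes) (three triplet sixteenths span one eighth) = 4; thirty-second = 1; dotted quarter = 12; eighth = 4; thirty-second note = 1; thirty-second = 1; eighth note = 4.
Total: 32 + 8 + 4 + 1 + 12 + 4 + 1 + 1 + 4 = 67.
67 exceeds 64, so the answer is No.

No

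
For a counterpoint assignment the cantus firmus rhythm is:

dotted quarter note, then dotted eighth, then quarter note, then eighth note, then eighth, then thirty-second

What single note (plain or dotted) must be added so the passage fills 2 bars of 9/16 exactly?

thirty-second note

2 bars of 9/16 = 36 thirty-second notes.
Each duration in thirty-second notes: dotted quarter note = 12; dotted eighth = 6; quarter note = 8; eighth note = 4; eighth = 4; thirty-second = 1.
Total: 12 + 6 + 8 + 4 + 4 + 1 = 35.
Remaining: 36 − 35 = 1 thirty-second note, which is a thirty-second note.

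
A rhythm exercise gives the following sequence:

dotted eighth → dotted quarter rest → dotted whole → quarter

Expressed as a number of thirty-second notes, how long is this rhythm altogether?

74

In thirty-second notes: dotted eighth = 6; dotted quarter rest = 12; dotted whole = 48; quarter = 8.
Adding: 6 + 12 + 48 + 8 = 74 thirty-second notes.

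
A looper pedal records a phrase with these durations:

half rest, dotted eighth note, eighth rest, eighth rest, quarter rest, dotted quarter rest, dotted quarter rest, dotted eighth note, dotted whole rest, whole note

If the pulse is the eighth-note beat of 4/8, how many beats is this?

One eighth-note beat = 2 sixteenth notes.
In sixteenth notes: half rest = 8; dotted eighth note = 3; eighth rest = 2; eighth rest = 2; quarter rest = 4; dotted quarter rest = 6; dotted quarter rest = 6; dotted eighth note = 3; dotted whole rest = 24; whole note = 16.
Altogether 8 + 3 + 2 + 2 + 4 + 6 + 6 + 3 + 24 + 16 = 74.
74 ÷ 2 = 37 beats.

37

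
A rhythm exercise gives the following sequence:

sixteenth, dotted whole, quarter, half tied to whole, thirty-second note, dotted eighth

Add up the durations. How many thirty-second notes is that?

In thirty-second notes: sixteenth = 2; dotted whole = 48; quarter = 8; half tied to whole (half + whole) = 48; thirty-second note = 1; dotted eighth = 6.
Sum: 2 + 48 + 8 + 48 + 1 + 6 = 113 thirty-second notes.

113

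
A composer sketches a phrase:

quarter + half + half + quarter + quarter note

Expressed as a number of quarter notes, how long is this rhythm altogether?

Each duration in quarter notes: quarter = 1; half = 2; half = 2; quarter = 1; quarter note = 1.
Altogether 1 + 2 + 2 + 1 + 1 = 7 quarter notes.

7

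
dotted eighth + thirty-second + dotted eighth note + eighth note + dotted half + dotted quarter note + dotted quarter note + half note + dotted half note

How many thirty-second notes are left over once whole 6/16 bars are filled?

One bar of 6/16 = 12 thirty-second notes.
In thirty-second notes: dotted eighth = 6; thirty-second = 1; dotted eighth note = 6; eighth note = 4; dotted half = 24; dotted quarter note = 12; dotted quarter note = 12; half note = 16; dotted half note = 24.
Altogether 6 + 1 + 6 + 4 + 24 + 12 + 12 + 16 + 24 = 105.
105 ÷ 12 = 8 complete bars with 9 thirty-second notes remaining.

9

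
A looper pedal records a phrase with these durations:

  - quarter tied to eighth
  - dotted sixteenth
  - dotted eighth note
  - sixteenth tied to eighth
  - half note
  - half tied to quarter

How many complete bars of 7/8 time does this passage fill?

One bar of 7/8 = 28 thirty-second notes.
Express everything in thirty-second notes: quarter tied to eighth (quarter + eighth) = 12; dotted sixteenth = 3; dotted eighth note = 6; sixteenth tied to eighth (sixteenth + eighth) = 6; half note = 16; half tied to quarter (half + quarter) = 24.
Total: 12 + 3 + 6 + 6 + 16 + 24 = 67.
67 ÷ 28 = 2 complete bars with 11 left over.

2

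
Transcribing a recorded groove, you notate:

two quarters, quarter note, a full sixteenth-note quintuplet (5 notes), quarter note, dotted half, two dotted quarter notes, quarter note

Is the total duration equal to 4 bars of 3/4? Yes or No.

One bar of 3/4 = 6 eighth notes, so 4 bars = 24.
Each duration in eighth notes: quarter = 2; quarter = 2; quarter note = 2; a full sixteenth-note quintuplet (5 notes) (five quintuplet sixteenths span one quarter) = 2; quarter note = 2; dotted half = 6; dotted quarter note = 3; dotted quarter note = 3; quarter note = 2.
Total: 2 + 2 + 2 + 2 + 2 + 6 + 3 + 3 + 2 = 24.
24 equals 24, so the answer is Yes.

Yes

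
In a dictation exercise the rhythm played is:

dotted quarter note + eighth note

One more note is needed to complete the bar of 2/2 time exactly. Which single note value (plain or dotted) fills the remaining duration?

The bar of 2/2 = 8 eighth notes.
Express everything in eighth notes: dotted quarter note = 3; eighth note = 1.
Sum: 3 + 1 = 4.
Remaining: 8 − 4 = 4 eighth notes, which is a half note.

half note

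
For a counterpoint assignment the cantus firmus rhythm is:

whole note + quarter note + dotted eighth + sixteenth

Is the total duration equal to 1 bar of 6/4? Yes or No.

Yes

One bar of 6/4 = 24 sixteenth notes.
Working in sixteenth notes: whole note = 16; quarter note = 4; dotted eighth = 3; sixteenth = 1.
Sum: 16 + 4 + 3 + 1 = 24.
24 equals 24, so the answer is Yes.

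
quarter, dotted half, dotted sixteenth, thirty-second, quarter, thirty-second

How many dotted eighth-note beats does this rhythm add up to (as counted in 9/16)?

One dotted eighth-note beat = 6 thirty-second notes.
Each duration in thirty-second notes: quarter = 8; dotted half = 24; dotted sixteenth = 3; thirty-second = 1; quarter = 8; thirty-second = 1.
Altogether 8 + 24 + 3 + 1 + 8 + 1 = 45.
45 ÷ 6 = 7.5 beats.

7.5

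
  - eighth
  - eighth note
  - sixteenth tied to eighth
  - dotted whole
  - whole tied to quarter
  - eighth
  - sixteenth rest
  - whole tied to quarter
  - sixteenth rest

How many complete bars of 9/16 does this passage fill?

8

One bar of 9/16 = 9 sixteenth notes.
Working in sixteenth notes: eighth = 2; eighth note = 2; sixteenth tied to eighth (sixteenth + eighth) = 3; dotted whole = 24; whole tied to quarter (whole + quarter) = 20; eighth = 2; sixteenth rest = 1; whole tied to quarter (whole + quarter) = 20; sixteenth rest = 1.
Adding: 2 + 2 + 3 + 24 + 20 + 2 + 1 + 20 + 1 = 75.
75 ÷ 9 = 8 complete bars with 3 left over.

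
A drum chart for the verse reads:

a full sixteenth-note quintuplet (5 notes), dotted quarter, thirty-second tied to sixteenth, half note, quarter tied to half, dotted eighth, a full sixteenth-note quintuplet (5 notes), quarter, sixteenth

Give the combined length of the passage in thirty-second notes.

87

In thirty-second notes: a full sixteenth-note quintuplet (5 notes) (five quintuplet sixteenths span one quarter) = 8; dotted quarter = 12; thirty-second tied to sixteenth (thirty-second + sixteenth) = 3; half note = 16; quarter tied to half (quarter + half) = 24; dotted eighth = 6; a full sixteenth-note quintuplet (5 notes) (five quintuplet sixteenths span one quarter) = 8; quarter = 8; sixteenth = 2.
Altogether 8 + 12 + 3 + 16 + 24 + 6 + 8 + 8 + 2 = 87 thirty-second notes.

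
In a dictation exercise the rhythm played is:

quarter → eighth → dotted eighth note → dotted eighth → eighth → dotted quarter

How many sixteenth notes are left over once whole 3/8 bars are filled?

One bar of 3/8 = 6 sixteenth notes.
Express everything in sixteenth notes: quarter = 4; eighth = 2; dotted eighth note = 3; dotted eighth = 3; eighth = 2; dotted quarter = 6.
Adding: 4 + 2 + 3 + 3 + 2 + 6 = 20.
20 ÷ 6 = 3 complete bars with 2 sixteenth notes remaining.

2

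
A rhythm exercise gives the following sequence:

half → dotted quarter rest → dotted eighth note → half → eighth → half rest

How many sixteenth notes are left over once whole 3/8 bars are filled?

5

One bar of 3/8 = 6 sixteenth notes.
Convert each value to sixteenth notes: half = 8; dotted quarter rest = 6; dotted eighth note = 3; half = 8; eighth = 2; half rest = 8.
Sum: 8 + 6 + 3 + 8 + 2 + 8 = 35.
35 ÷ 6 = 5 complete bars with 5 sixteenth notes remaining.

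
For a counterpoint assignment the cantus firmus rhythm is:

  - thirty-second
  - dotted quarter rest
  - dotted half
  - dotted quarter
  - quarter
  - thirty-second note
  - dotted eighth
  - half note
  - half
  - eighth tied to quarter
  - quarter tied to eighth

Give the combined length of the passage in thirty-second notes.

In thirty-second notes: thirty-second = 1; dotted quarter rest = 12; dotted half = 24; dotted quarter = 12; quarter = 8; thirty-second note = 1; dotted eighth = 6; half note = 16; half = 16; eighth tied to quarter (eighth + quarter) = 12; quarter tied to eighth (quarter + eighth) = 12.
Sum: 1 + 12 + 24 + 12 + 8 + 1 + 6 + 16 + 16 + 12 + 12 = 120 thirty-second notes.

120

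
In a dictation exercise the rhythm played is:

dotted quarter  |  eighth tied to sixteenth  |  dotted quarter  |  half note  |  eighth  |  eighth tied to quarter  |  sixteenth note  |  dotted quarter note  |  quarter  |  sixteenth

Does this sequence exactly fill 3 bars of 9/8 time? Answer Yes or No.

No

One bar of 9/8 = 18 sixteenth notes, so 3 bars = 54.
Convert each value to sixteenth notes: dotted quarter = 6; eighth tied to sixteenth (eighth + sixteenth) = 3; dotted quarter = 6; half note = 8; eighth = 2; eighth tied to quarter (eighth + quarter) = 6; sixteenth note = 1; dotted quarter note = 6; quarter = 4; sixteenth = 1.
Total: 6 + 3 + 6 + 8 + 2 + 6 + 1 + 6 + 4 + 1 = 43.
43 falls short of 54, so the answer is No.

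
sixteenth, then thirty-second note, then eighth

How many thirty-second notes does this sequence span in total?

Working in thirty-second notes: sixteenth = 2; thirty-second note = 1; eighth = 4.
Total: 2 + 1 + 4 = 7 thirty-second notes.

7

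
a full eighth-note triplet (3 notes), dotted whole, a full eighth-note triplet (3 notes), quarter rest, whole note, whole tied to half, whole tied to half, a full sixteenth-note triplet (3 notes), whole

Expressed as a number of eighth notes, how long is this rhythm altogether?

59

Convert each value to eighth notes: a full eighth-note triplet (3 notes) (three triplet eighths span one quarter) = 2; dotted whole = 12; a full eighth-note triplet (3 notes) (three triplet eighths span one quarter) = 2; quarter rest = 2; whole note = 8; whole tied to half (whole + half) = 12; whole tied to half (whole + half) = 12; a full sixteenth-note triplet (3 notes) (three triplet sixteenths span one eighth) = 1; whole = 8.
Altogether 2 + 12 + 2 + 2 + 8 + 12 + 12 + 1 + 8 = 59 eighth notes.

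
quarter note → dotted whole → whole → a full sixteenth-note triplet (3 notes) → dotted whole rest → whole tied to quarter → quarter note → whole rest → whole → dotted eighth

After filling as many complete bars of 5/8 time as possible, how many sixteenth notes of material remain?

9

One bar of 5/8 = 10 sixteenth notes.
Convert each value to sixteenth notes: quarter note = 4; dotted whole = 24; whole = 16; a full sixteenth-note triplet (3 notes) (three triplet sixteenths span one eighth) = 2; dotted whole rest = 24; whole tied to quarter (whole + quarter) = 20; quarter note = 4; whole rest = 16; whole = 16; dotted eighth = 3.
Adding: 4 + 24 + 16 + 2 + 24 + 20 + 4 + 16 + 16 + 3 = 129.
129 ÷ 10 = 12 complete bars with 9 sixteenth notes remaining.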